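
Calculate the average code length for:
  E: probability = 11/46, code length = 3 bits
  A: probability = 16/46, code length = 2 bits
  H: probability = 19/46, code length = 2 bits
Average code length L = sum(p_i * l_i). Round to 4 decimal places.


Weighted contributions p_i * l_i:
  E: (11/46) * 3 = 33/46
  A: (16/46) * 2 = 32/46
  H: (19/46) * 2 = 38/46
Sum = (33 + 32 + 38)/46 = 103/46

L = 103/46 = 2.2391 bits/symbol


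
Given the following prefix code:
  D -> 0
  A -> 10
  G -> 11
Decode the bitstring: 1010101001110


Decoding step by step:
Bits 10 -> A
Bits 10 -> A
Bits 10 -> A
Bits 10 -> A
Bits 0 -> D
Bits 11 -> G
Bits 10 -> A


Decoded message: AAAADGA


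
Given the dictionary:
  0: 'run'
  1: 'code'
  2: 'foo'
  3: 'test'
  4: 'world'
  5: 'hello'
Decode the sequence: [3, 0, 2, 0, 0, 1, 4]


Look up each index in the dictionary:
  3 -> 'test'
  0 -> 'run'
  2 -> 'foo'
  0 -> 'run'
  0 -> 'run'
  1 -> 'code'
  4 -> 'world'

Decoded: "test run foo run run code world"


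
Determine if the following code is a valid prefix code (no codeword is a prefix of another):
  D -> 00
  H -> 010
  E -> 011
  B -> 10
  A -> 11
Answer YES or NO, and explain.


Checking each pair (does one codeword prefix another?):
  D='00' vs H='010': no prefix
  D='00' vs E='011': no prefix
  D='00' vs B='10': no prefix
  D='00' vs A='11': no prefix
  H='010' vs D='00': no prefix
  H='010' vs E='011': no prefix
  H='010' vs B='10': no prefix
  H='010' vs A='11': no prefix
  E='011' vs D='00': no prefix
  E='011' vs H='010': no prefix
  E='011' vs B='10': no prefix
  E='011' vs A='11': no prefix
  B='10' vs D='00': no prefix
  B='10' vs H='010': no prefix
  B='10' vs E='011': no prefix
  B='10' vs A='11': no prefix
  A='11' vs D='00': no prefix
  A='11' vs H='010': no prefix
  A='11' vs E='011': no prefix
  A='11' vs B='10': no prefix
No violation found over all pairs.

YES -- this is a valid prefix code. No codeword is a prefix of any other codeword.


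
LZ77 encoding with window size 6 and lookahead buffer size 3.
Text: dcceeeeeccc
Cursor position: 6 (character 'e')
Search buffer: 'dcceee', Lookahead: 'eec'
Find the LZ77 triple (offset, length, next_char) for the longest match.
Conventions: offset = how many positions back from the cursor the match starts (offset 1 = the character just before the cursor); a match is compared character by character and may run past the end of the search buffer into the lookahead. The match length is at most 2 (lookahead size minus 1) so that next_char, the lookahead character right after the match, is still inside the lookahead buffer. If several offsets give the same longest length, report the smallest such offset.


Try each offset into the search buffer:
  offset=1 (pos 5, char 'e'): match length 2
  offset=2 (pos 4, char 'e'): match length 2
  offset=3 (pos 3, char 'e'): match length 2
  offset=4 (pos 2, char 'c'): match length 0
  offset=5 (pos 1, char 'c'): match length 0
  offset=6 (pos 0, char 'd'): match length 0
Longest match has length 2, found at offsets 1, 2, 3; take the smallest, offset 1.
next_char = character at position 6 + 2 = 8 -> 'c'

Best match: offset=1, length=2 (matching 'ee' starting at position 5)
LZ77 triple: (1, 2, 'c')


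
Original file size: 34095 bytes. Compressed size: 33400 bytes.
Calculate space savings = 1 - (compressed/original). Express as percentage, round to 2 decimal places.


ratio = compressed/original = 33400/34095 = 0.979616
savings = 1 - ratio = 1 - 0.979616 = 0.020384
as a percentage: 0.020384 * 100 = 2.04%

Space savings = 1 - 33400/34095 = 2.04%


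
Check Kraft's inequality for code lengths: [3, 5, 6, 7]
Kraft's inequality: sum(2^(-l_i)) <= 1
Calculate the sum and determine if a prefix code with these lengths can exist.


Sum = 2^(-3) + 2^(-5) + 2^(-6) + 2^(-7)
    = 0.125 + 0.03125 + 0.015625 + 0.0078125
    = 23/128 = 0.1796875
Since 0.1796875 <= 1, Kraft's inequality IS satisfied.
A prefix code with these lengths CAN exist.

Kraft sum = 0.1796875. Satisfied.


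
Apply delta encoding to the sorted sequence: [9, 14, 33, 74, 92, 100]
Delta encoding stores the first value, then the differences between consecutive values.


First value: 9
Deltas:
  14 - 9 = 5
  33 - 14 = 19
  74 - 33 = 41
  92 - 74 = 18
  100 - 92 = 8


Delta encoded: [9, 5, 19, 41, 18, 8]


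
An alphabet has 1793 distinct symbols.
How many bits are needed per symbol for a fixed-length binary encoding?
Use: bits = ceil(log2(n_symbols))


log2(1793) = 10.8082
Bracket: 2^10 = 1024 < 1793 <= 2^11 = 2048
So ceil(log2(1793)) = 11

bits = ceil(log2(1793)) = ceil(10.8082) = 11 bits


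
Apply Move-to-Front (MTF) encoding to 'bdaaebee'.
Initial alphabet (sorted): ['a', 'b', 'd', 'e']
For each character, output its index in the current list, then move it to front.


MTF encoding:
'b': index 1 in ['a', 'b', 'd', 'e'] -> ['b', 'a', 'd', 'e']
'd': index 2 in ['b', 'a', 'd', 'e'] -> ['d', 'b', 'a', 'e']
'a': index 2 in ['d', 'b', 'a', 'e'] -> ['a', 'd', 'b', 'e']
'a': index 0 in ['a', 'd', 'b', 'e'] -> ['a', 'd', 'b', 'e']
'e': index 3 in ['a', 'd', 'b', 'e'] -> ['e', 'a', 'd', 'b']
'b': index 3 in ['e', 'a', 'd', 'b'] -> ['b', 'e', 'a', 'd']
'e': index 1 in ['b', 'e', 'a', 'd'] -> ['e', 'b', 'a', 'd']
'e': index 0 in ['e', 'b', 'a', 'd'] -> ['e', 'b', 'a', 'd']


Output: [1, 2, 2, 0, 3, 3, 1, 0]


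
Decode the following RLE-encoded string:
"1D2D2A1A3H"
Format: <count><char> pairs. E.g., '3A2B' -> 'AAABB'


Expanding each <count><char> pair:
  1D -> 'D'
  2D -> 'DD'
  2A -> 'AA'
  1A -> 'A'
  3H -> 'HHH'

Decoded = DDDAAAHHH


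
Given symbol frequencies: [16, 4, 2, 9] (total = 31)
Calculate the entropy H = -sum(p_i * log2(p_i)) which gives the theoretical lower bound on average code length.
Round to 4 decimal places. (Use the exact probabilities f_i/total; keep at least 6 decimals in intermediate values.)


Per-symbol terms -p_i * log2(p_i) with p_i = f_i/31:
  p = 16/31 = 0.516129: log2(p) = -0.954196, -p*log2(p) = 0.492488
  p = 4/31 = 0.129032: log2(p) = -2.954196, -p*log2(p) = 0.381187
  p = 2/31 = 0.064516: log2(p) = -3.954196, -p*log2(p) = 0.255109
  p = 9/31 = 0.290323: log2(p) = -1.784271, -p*log2(p) = 0.518014
H = 0.492488 + 0.381187 + 0.255109 + 0.518014 = 1.646798

H = 1.6468 bits/symbol


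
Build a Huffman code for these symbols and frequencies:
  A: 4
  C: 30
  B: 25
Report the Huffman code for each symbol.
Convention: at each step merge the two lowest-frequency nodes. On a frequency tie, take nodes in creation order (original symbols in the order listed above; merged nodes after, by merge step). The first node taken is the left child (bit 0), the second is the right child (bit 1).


Huffman tree construction:
Step 1: Merge A(4) + B(25) = 29
Step 2: Merge (A+B)(29) + C(30) = 59
Read each symbol's code off the tree from the root (left child = 0, right child = 1).

Codes:
  A: 00 (length 2)
  C: 1 (length 1)
  B: 01 (length 2)
Average code length: 88/59 = 1.4915 bits/symbol


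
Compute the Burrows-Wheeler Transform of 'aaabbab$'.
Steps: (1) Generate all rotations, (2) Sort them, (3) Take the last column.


Rotations (sorted):
  0: $aaabbab -> last char: b
  1: aaabbab$ -> last char: $
  2: aabbab$a -> last char: a
  3: ab$aaabb -> last char: b
  4: abbab$aa -> last char: a
  5: b$aaabba -> last char: a
  6: bab$aaab -> last char: b
  7: bbab$aaa -> last char: a


BWT = b$abaaba


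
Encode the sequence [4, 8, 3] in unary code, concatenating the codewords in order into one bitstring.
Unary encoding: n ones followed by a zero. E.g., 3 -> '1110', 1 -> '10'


Encode each number as n ones followed by a terminating 0:
  4 -> 11110 (5 bits)
  8 -> 111111110 (9 bits)
  3 -> 1110 (4 bits)
Total length = 5 + 9 + 4 = 18 bits.

Unary([4, 8, 3]) = 111101111111101110 (18 bits)


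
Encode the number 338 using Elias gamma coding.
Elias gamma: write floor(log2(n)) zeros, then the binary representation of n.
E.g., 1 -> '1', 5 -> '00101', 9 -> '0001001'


num_bits = floor(log2(338)) + 1 = 9
leading_zeros = num_bits - 1 = 8
binary(338) = 101010010

Elias gamma(338) = '00000000' + '101010010' = 00000000101010010 (17 bits)


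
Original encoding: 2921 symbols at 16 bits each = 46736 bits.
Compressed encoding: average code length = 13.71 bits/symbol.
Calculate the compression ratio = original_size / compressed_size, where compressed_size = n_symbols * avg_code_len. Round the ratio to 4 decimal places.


original_size = n_symbols * orig_bits = 2921 * 16 = 46736 bits
compressed_size = n_symbols * avg_code_len = 2921 * 13.71 = 40046.91 bits
ratio = original_size / compressed_size = 46736 / 40046.91 = 1.167

Compression ratio = 1.167


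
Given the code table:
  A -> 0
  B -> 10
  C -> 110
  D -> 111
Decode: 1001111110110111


Decoding:
10 -> B
0 -> A
111 -> D
111 -> D
0 -> A
110 -> C
111 -> D


Result: BADDACD


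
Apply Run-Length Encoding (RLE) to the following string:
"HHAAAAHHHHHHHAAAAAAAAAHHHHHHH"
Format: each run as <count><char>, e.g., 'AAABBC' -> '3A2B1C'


Scanning runs left to right:
  i=0: run of 'H' x 2 -> '2H'
  i=2: run of 'A' x 4 -> '4A'
  i=6: run of 'H' x 7 -> '7H'
  i=13: run of 'A' x 9 -> '9A'
  i=22: run of 'H' x 7 -> '7H'

RLE = 2H4A7H9A7H


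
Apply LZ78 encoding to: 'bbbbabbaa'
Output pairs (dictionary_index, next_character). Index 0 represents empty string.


LZ78 encoding steps:
Dictionary: {0: ''}
Step 1: w='' (idx 0), next='b' -> output (0, 'b'), add 'b' as idx 1
Step 2: w='b' (idx 1), next='b' -> output (1, 'b'), add 'bb' as idx 2
Step 3: w='b' (idx 1), next='a' -> output (1, 'a'), add 'ba' as idx 3
Step 4: w='bb' (idx 2), next='a' -> output (2, 'a'), add 'bba' as idx 4
Step 5: w='' (idx 0), next='a' -> output (0, 'a'), add 'a' as idx 5


Encoded: [(0, 'b'), (1, 'b'), (1, 'a'), (2, 'a'), (0, 'a')]


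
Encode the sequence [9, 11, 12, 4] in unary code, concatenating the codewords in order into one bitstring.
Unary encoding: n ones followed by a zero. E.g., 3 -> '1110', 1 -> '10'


Encode each number as n ones followed by a terminating 0:
  9 -> 1111111110 (10 bits)
  11 -> 111111111110 (12 bits)
  12 -> 1111111111110 (13 bits)
  4 -> 11110 (5 bits)
Total length = 10 + 12 + 13 + 5 = 40 bits.

Unary([9, 11, 12, 4]) = 1111111110111111111110111111111111011110 (40 bits)


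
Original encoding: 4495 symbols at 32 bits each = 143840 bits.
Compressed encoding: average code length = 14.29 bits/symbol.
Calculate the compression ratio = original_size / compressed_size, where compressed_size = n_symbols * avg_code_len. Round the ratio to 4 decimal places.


original_size = n_symbols * orig_bits = 4495 * 32 = 143840 bits
compressed_size = n_symbols * avg_code_len = 4495 * 14.29 = 64233.55 bits
ratio = original_size / compressed_size = 143840 / 64233.55 = 2.2393

Compression ratio = 2.2393


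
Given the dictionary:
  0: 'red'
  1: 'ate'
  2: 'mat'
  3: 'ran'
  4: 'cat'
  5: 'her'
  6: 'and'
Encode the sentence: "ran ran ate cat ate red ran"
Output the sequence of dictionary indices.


Look up each word in the dictionary:
  'ran' -> 3
  'ran' -> 3
  'ate' -> 1
  'cat' -> 4
  'ate' -> 1
  'red' -> 0
  'ran' -> 3

Encoded: [3, 3, 1, 4, 1, 0, 3]


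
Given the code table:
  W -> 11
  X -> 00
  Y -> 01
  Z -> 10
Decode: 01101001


Decoding:
01 -> Y
10 -> Z
10 -> Z
01 -> Y


Result: YZZY


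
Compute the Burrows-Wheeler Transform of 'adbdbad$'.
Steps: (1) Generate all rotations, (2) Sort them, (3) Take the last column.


Rotations (sorted):
  0: $adbdbad -> last char: d
  1: ad$adbdb -> last char: b
  2: adbdbad$ -> last char: $
  3: bad$adbd -> last char: d
  4: bdbad$ad -> last char: d
  5: d$adbdba -> last char: a
  6: dbad$adb -> last char: b
  7: dbdbad$a -> last char: a


BWT = db$ddaba


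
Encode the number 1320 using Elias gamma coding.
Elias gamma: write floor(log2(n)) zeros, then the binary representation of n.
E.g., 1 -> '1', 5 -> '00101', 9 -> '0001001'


num_bits = floor(log2(1320)) + 1 = 11
leading_zeros = num_bits - 1 = 10
binary(1320) = 10100101000

Elias gamma(1320) = '0000000000' + '10100101000' = 000000000010100101000 (21 bits)


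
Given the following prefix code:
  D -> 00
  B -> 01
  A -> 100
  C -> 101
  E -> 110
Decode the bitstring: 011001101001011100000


Decoding step by step:
Bits 01 -> B
Bits 100 -> A
Bits 110 -> E
Bits 100 -> A
Bits 101 -> C
Bits 110 -> E
Bits 00 -> D
Bits 00 -> D


Decoded message: BAEACEDD


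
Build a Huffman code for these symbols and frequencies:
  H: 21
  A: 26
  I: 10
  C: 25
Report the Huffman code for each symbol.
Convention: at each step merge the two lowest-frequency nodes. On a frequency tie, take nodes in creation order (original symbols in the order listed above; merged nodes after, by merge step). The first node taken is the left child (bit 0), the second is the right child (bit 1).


Huffman tree construction:
Step 1: Merge I(10) + H(21) = 31
Step 2: Merge C(25) + A(26) = 51
Step 3: Merge (I+H)(31) + (C+A)(51) = 82
Read each symbol's code off the tree from the root (left child = 0, right child = 1).

Codes:
  H: 01 (length 2)
  A: 11 (length 2)
  I: 00 (length 2)
  C: 10 (length 2)
Average code length: 164/82 = 2.0000 bits/symbol


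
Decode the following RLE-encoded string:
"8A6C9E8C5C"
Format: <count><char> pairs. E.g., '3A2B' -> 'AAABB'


Expanding each <count><char> pair:
  8A -> 'AAAAAAAA'
  6C -> 'CCCCCC'
  9E -> 'EEEEEEEEE'
  8C -> 'CCCCCCCC'
  5C -> 'CCCCC'

Decoded = AAAAAAAACCCCCCEEEEEEEEECCCCCCCCCCCCC


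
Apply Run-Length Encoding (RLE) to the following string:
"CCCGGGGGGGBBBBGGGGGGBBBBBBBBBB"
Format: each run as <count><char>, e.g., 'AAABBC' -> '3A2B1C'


Scanning runs left to right:
  i=0: run of 'C' x 3 -> '3C'
  i=3: run of 'G' x 7 -> '7G'
  i=10: run of 'B' x 4 -> '4B'
  i=14: run of 'G' x 6 -> '6G'
  i=20: run of 'B' x 10 -> '10B'

RLE = 3C7G4B6G10B


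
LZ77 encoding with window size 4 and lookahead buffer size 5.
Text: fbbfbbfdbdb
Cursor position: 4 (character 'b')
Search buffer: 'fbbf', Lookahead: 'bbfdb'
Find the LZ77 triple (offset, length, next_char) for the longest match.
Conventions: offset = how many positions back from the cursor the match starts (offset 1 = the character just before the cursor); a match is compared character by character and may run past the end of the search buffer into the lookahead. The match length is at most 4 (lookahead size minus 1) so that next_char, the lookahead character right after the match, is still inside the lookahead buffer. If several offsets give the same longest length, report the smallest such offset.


Try each offset into the search buffer:
  offset=1 (pos 3, char 'f'): match length 0
  offset=2 (pos 2, char 'b'): match length 1
  offset=3 (pos 1, char 'b'): match length 3
  offset=4 (pos 0, char 'f'): match length 0
Longest match has length 3 at offset 3.
next_char = character at position 4 + 3 = 7 -> 'd'

Best match: offset=3, length=3 (matching 'bbf' starting at position 1)
LZ77 triple: (3, 3, 'd')


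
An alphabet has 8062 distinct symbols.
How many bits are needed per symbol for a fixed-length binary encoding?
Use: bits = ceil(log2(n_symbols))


log2(8062) = 12.9769
Bracket: 2^12 = 4096 < 8062 <= 2^13 = 8192
So ceil(log2(8062)) = 13

bits = ceil(log2(8062)) = ceil(12.9769) = 13 bits


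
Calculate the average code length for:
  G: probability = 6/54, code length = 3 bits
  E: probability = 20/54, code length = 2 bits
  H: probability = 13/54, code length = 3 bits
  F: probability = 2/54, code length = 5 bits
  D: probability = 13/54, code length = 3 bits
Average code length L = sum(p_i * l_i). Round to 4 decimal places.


Weighted contributions p_i * l_i:
  G: (6/54) * 3 = 18/54
  E: (20/54) * 2 = 40/54
  H: (13/54) * 3 = 39/54
  F: (2/54) * 5 = 10/54
  D: (13/54) * 3 = 39/54
Sum = (18 + 40 + 39 + 10 + 39)/54 = 146/54

L = 146/54 = 2.7037 bits/symbol


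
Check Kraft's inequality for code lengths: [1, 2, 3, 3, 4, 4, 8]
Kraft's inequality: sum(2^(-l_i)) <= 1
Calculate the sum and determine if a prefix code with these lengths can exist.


Sum = 2^(-1) + 2^(-2) + 2^(-3) + 2^(-3) + 2^(-4) + 2^(-4) + 2^(-8)
    = 0.5 + 0.25 + 0.125 + 0.125 + 0.0625 + 0.0625 + 0.00390625
    = 289/256 = 1.12890625
Since 1.12890625 > 1, Kraft's inequality is NOT satisfied.
A prefix code with these lengths CANNOT exist.

Kraft sum = 1.12890625. Not satisfied.


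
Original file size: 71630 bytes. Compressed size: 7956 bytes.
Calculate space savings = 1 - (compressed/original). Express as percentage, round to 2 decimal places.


ratio = compressed/original = 7956/71630 = 0.111071
savings = 1 - ratio = 1 - 0.111071 = 0.888929
as a percentage: 0.888929 * 100 = 88.89%

Space savings = 1 - 7956/71630 = 88.89%


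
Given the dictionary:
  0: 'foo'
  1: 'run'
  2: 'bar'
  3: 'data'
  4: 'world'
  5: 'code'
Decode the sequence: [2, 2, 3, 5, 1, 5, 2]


Look up each index in the dictionary:
  2 -> 'bar'
  2 -> 'bar'
  3 -> 'data'
  5 -> 'code'
  1 -> 'run'
  5 -> 'code'
  2 -> 'bar'

Decoded: "bar bar data code run code bar"


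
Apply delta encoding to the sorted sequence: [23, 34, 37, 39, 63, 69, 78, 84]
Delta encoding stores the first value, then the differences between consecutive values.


First value: 23
Deltas:
  34 - 23 = 11
  37 - 34 = 3
  39 - 37 = 2
  63 - 39 = 24
  69 - 63 = 6
  78 - 69 = 9
  84 - 78 = 6


Delta encoded: [23, 11, 3, 2, 24, 6, 9, 6]


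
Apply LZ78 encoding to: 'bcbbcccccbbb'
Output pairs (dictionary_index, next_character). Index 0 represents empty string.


LZ78 encoding steps:
Dictionary: {0: ''}
Step 1: w='' (idx 0), next='b' -> output (0, 'b'), add 'b' as idx 1
Step 2: w='' (idx 0), next='c' -> output (0, 'c'), add 'c' as idx 2
Step 3: w='b' (idx 1), next='b' -> output (1, 'b'), add 'bb' as idx 3
Step 4: w='c' (idx 2), next='c' -> output (2, 'c'), add 'cc' as idx 4
Step 5: w='cc' (idx 4), next='c' -> output (4, 'c'), add 'ccc' as idx 5
Step 6: w='bb' (idx 3), next='b' -> output (3, 'b'), add 'bbb' as idx 6


Encoded: [(0, 'b'), (0, 'c'), (1, 'b'), (2, 'c'), (4, 'c'), (3, 'b')]


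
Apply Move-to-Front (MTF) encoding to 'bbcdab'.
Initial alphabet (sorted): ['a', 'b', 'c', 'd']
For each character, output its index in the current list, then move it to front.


MTF encoding:
'b': index 1 in ['a', 'b', 'c', 'd'] -> ['b', 'a', 'c', 'd']
'b': index 0 in ['b', 'a', 'c', 'd'] -> ['b', 'a', 'c', 'd']
'c': index 2 in ['b', 'a', 'c', 'd'] -> ['c', 'b', 'a', 'd']
'd': index 3 in ['c', 'b', 'a', 'd'] -> ['d', 'c', 'b', 'a']
'a': index 3 in ['d', 'c', 'b', 'a'] -> ['a', 'd', 'c', 'b']
'b': index 3 in ['a', 'd', 'c', 'b'] -> ['b', 'a', 'd', 'c']


Output: [1, 0, 2, 3, 3, 3]


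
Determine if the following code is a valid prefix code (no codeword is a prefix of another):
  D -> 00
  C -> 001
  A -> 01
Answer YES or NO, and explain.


Checking each pair (does one codeword prefix another?):
  D='00' vs C='001': prefix -- VIOLATION

NO -- this is NOT a valid prefix code. D (00) is a prefix of C (001).


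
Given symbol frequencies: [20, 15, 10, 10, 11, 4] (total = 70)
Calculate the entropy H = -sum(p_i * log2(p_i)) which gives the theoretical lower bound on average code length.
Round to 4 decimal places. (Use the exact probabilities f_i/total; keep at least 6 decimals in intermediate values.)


Per-symbol terms -p_i * log2(p_i) with p_i = f_i/70:
  p = 20/70 = 0.285714: log2(p) = -1.807355, -p*log2(p) = 0.516387
  p = 15/70 = 0.214286: log2(p) = -2.222392, -p*log2(p) = 0.476227
  p = 10/70 = 0.142857: log2(p) = -2.807355, -p*log2(p) = 0.401051
  p = 10/70 = 0.142857: log2(p) = -2.807355, -p*log2(p) = 0.401051
  p = 11/70 = 0.157143: log2(p) = -2.669851, -p*log2(p) = 0.419548
  p = 4/70 = 0.057143: log2(p) = -4.129283, -p*log2(p) = 0.235959
H = 0.516387 + 0.476227 + 0.401051 + 0.401051 + 0.419548 + 0.235959 = 2.450223

H = 2.4502 bits/symbol


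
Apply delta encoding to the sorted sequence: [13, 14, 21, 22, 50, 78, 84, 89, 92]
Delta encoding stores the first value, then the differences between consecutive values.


First value: 13
Deltas:
  14 - 13 = 1
  21 - 14 = 7
  22 - 21 = 1
  50 - 22 = 28
  78 - 50 = 28
  84 - 78 = 6
  89 - 84 = 5
  92 - 89 = 3


Delta encoded: [13, 1, 7, 1, 28, 28, 6, 5, 3]


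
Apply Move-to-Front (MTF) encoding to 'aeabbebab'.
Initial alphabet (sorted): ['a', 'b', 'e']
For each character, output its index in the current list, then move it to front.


MTF encoding:
'a': index 0 in ['a', 'b', 'e'] -> ['a', 'b', 'e']
'e': index 2 in ['a', 'b', 'e'] -> ['e', 'a', 'b']
'a': index 1 in ['e', 'a', 'b'] -> ['a', 'e', 'b']
'b': index 2 in ['a', 'e', 'b'] -> ['b', 'a', 'e']
'b': index 0 in ['b', 'a', 'e'] -> ['b', 'a', 'e']
'e': index 2 in ['b', 'a', 'e'] -> ['e', 'b', 'a']
'b': index 1 in ['e', 'b', 'a'] -> ['b', 'e', 'a']
'a': index 2 in ['b', 'e', 'a'] -> ['a', 'b', 'e']
'b': index 1 in ['a', 'b', 'e'] -> ['b', 'a', 'e']


Output: [0, 2, 1, 2, 0, 2, 1, 2, 1]


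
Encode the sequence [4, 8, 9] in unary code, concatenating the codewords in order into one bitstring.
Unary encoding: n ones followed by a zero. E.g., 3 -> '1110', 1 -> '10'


Encode each number as n ones followed by a terminating 0:
  4 -> 11110 (5 bits)
  8 -> 111111110 (9 bits)
  9 -> 1111111110 (10 bits)
Total length = 5 + 9 + 10 = 24 bits.

Unary([4, 8, 9]) = 111101111111101111111110 (24 bits)


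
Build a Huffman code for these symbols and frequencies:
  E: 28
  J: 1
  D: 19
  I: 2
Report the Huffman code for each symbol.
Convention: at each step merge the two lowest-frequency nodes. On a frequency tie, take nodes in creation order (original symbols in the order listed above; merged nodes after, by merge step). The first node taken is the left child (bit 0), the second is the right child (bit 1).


Huffman tree construction:
Step 1: Merge J(1) + I(2) = 3
Step 2: Merge (J+I)(3) + D(19) = 22
Step 3: Merge ((J+I)+D)(22) + E(28) = 50
Read each symbol's code off the tree from the root (left child = 0, right child = 1).

Codes:
  E: 1 (length 1)
  J: 000 (length 3)
  D: 01 (length 2)
  I: 001 (length 3)
Average code length: 75/50 = 1.5000 bits/symbol


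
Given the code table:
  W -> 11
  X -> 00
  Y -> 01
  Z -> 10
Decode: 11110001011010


Decoding:
11 -> W
11 -> W
00 -> X
01 -> Y
01 -> Y
10 -> Z
10 -> Z


Result: WWXYYZZ


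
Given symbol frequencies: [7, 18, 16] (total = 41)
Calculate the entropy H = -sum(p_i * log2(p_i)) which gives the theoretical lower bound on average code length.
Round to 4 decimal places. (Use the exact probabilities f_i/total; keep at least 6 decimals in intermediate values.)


Per-symbol terms -p_i * log2(p_i) with p_i = f_i/41:
  p = 7/41 = 0.170732: log2(p) = -2.550197, -p*log2(p) = 0.435400
  p = 18/41 = 0.439024: log2(p) = -1.187627, -p*log2(p) = 0.521397
  p = 16/41 = 0.390244: log2(p) = -1.357552, -p*log2(p) = 0.529776
H = 0.435400 + 0.521397 + 0.529776 = 1.486573

H = 1.4866 bits/symbol


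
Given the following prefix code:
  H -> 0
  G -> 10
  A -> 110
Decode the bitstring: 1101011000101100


Decoding step by step:
Bits 110 -> A
Bits 10 -> G
Bits 110 -> A
Bits 0 -> H
Bits 0 -> H
Bits 10 -> G
Bits 110 -> A
Bits 0 -> H


Decoded message: AGAHHGAH


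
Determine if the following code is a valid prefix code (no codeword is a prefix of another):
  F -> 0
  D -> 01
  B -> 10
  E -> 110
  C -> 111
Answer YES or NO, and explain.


Checking each pair (does one codeword prefix another?):
  F='0' vs D='01': prefix -- VIOLATION

NO -- this is NOT a valid prefix code. F (0) is a prefix of D (01).


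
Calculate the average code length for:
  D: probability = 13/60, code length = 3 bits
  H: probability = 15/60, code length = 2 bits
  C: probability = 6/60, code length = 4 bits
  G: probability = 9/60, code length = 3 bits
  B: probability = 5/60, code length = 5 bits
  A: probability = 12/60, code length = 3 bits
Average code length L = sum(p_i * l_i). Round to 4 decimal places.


Weighted contributions p_i * l_i:
  D: (13/60) * 3 = 39/60
  H: (15/60) * 2 = 30/60
  C: (6/60) * 4 = 24/60
  G: (9/60) * 3 = 27/60
  B: (5/60) * 5 = 25/60
  A: (12/60) * 3 = 36/60
Sum = (39 + 30 + 24 + 27 + 25 + 36)/60 = 181/60

L = 181/60 = 3.0167 bits/symbol


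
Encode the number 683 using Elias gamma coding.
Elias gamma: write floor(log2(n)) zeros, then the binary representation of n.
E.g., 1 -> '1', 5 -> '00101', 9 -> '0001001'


num_bits = floor(log2(683)) + 1 = 10
leading_zeros = num_bits - 1 = 9
binary(683) = 1010101011

Elias gamma(683) = '000000000' + '1010101011' = 0000000001010101011 (19 bits)


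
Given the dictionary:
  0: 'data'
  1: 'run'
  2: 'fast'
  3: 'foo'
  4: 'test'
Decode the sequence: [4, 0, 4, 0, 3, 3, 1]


Look up each index in the dictionary:
  4 -> 'test'
  0 -> 'data'
  4 -> 'test'
  0 -> 'data'
  3 -> 'foo'
  3 -> 'foo'
  1 -> 'run'

Decoded: "test data test data foo foo run"


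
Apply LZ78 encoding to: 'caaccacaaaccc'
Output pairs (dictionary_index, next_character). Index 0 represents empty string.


LZ78 encoding steps:
Dictionary: {0: ''}
Step 1: w='' (idx 0), next='c' -> output (0, 'c'), add 'c' as idx 1
Step 2: w='' (idx 0), next='a' -> output (0, 'a'), add 'a' as idx 2
Step 3: w='a' (idx 2), next='c' -> output (2, 'c'), add 'ac' as idx 3
Step 4: w='c' (idx 1), next='a' -> output (1, 'a'), add 'ca' as idx 4
Step 5: w='ca' (idx 4), next='a' -> output (4, 'a'), add 'caa' as idx 5
Step 6: w='ac' (idx 3), next='c' -> output (3, 'c'), add 'acc' as idx 6
Step 7: w='c' (idx 1), end of input -> output (1, '')


Encoded: [(0, 'c'), (0, 'a'), (2, 'c'), (1, 'a'), (4, 'a'), (3, 'c'), (1, '')]


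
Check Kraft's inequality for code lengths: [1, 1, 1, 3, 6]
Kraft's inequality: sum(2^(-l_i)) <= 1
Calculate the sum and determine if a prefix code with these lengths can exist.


Sum = 2^(-1) + 2^(-1) + 2^(-1) + 2^(-3) + 2^(-6)
    = 0.5 + 0.5 + 0.5 + 0.125 + 0.015625
    = 105/64 = 1.640625
Since 1.640625 > 1, Kraft's inequality is NOT satisfied.
A prefix code with these lengths CANNOT exist.

Kraft sum = 1.640625. Not satisfied.


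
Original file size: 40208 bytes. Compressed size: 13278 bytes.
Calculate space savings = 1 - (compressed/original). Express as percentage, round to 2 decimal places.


ratio = compressed/original = 13278/40208 = 0.330233
savings = 1 - ratio = 1 - 0.330233 = 0.669767
as a percentage: 0.669767 * 100 = 66.98%

Space savings = 1 - 13278/40208 = 66.98%


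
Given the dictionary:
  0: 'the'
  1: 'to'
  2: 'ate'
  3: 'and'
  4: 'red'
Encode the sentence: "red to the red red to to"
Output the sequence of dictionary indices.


Look up each word in the dictionary:
  'red' -> 4
  'to' -> 1
  'the' -> 0
  'red' -> 4
  'red' -> 4
  'to' -> 1
  'to' -> 1

Encoded: [4, 1, 0, 4, 4, 1, 1]


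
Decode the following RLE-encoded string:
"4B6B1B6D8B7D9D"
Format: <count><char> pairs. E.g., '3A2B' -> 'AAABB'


Expanding each <count><char> pair:
  4B -> 'BBBB'
  6B -> 'BBBBBB'
  1B -> 'B'
  6D -> 'DDDDDD'
  8B -> 'BBBBBBBB'
  7D -> 'DDDDDDD'
  9D -> 'DDDDDDDDD'

Decoded = BBBBBBBBBBBDDDDDDBBBBBBBBDDDDDDDDDDDDDDDD


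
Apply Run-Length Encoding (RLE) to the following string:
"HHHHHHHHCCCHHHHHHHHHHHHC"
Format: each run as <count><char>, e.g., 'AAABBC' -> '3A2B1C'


Scanning runs left to right:
  i=0: run of 'H' x 8 -> '8H'
  i=8: run of 'C' x 3 -> '3C'
  i=11: run of 'H' x 12 -> '12H'
  i=23: run of 'C' x 1 -> '1C'

RLE = 8H3C12H1C


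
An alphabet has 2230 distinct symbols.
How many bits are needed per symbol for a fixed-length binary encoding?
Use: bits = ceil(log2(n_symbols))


log2(2230) = 11.1228
Bracket: 2^11 = 2048 < 2230 <= 2^12 = 4096
So ceil(log2(2230)) = 12

bits = ceil(log2(2230)) = ceil(11.1228) = 12 bits


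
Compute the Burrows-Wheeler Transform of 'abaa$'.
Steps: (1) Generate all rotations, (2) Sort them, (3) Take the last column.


Rotations (sorted):
  0: $abaa -> last char: a
  1: a$aba -> last char: a
  2: aa$ab -> last char: b
  3: abaa$ -> last char: $
  4: baa$a -> last char: a


BWT = aab$a


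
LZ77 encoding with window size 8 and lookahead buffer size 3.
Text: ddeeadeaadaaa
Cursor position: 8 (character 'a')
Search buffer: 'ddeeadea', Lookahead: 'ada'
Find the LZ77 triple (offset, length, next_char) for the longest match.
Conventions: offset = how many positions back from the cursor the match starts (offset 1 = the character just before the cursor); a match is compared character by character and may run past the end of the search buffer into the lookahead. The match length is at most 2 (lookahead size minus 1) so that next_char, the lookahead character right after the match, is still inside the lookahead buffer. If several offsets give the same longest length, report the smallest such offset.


Try each offset into the search buffer:
  offset=1 (pos 7, char 'a'): match length 1
  offset=2 (pos 6, char 'e'): match length 0
  offset=3 (pos 5, char 'd'): match length 0
  offset=4 (pos 4, char 'a'): match length 2
  offset=5 (pos 3, char 'e'): match length 0
  offset=6 (pos 2, char 'e'): match length 0
  offset=7 (pos 1, char 'd'): match length 0
  offset=8 (pos 0, char 'd'): match length 0
Longest match has length 2 at offset 4.
next_char = character at position 8 + 2 = 10 -> 'a'

Best match: offset=4, length=2 (matching 'ad' starting at position 4)
LZ77 triple: (4, 2, 'a')


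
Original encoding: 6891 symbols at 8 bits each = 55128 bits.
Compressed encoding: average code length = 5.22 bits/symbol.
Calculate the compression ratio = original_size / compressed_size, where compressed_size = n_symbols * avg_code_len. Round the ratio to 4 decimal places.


original_size = n_symbols * orig_bits = 6891 * 8 = 55128 bits
compressed_size = n_symbols * avg_code_len = 6891 * 5.22 = 35971.02 bits
ratio = original_size / compressed_size = 55128 / 35971.02 = 1.5326

Compression ratio = 1.5326


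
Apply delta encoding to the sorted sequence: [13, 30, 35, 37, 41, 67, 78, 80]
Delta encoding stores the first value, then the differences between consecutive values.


First value: 13
Deltas:
  30 - 13 = 17
  35 - 30 = 5
  37 - 35 = 2
  41 - 37 = 4
  67 - 41 = 26
  78 - 67 = 11
  80 - 78 = 2


Delta encoded: [13, 17, 5, 2, 4, 26, 11, 2]


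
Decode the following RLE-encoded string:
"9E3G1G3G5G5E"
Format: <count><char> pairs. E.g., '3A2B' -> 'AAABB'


Expanding each <count><char> pair:
  9E -> 'EEEEEEEEE'
  3G -> 'GGG'
  1G -> 'G'
  3G -> 'GGG'
  5G -> 'GGGGG'
  5E -> 'EEEEE'

Decoded = EEEEEEEEEGGGGGGGGGGGGEEEEE


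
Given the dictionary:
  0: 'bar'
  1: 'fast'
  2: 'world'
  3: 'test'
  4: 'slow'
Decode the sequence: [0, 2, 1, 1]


Look up each index in the dictionary:
  0 -> 'bar'
  2 -> 'world'
  1 -> 'fast'
  1 -> 'fast'

Decoded: "bar world fast fast"


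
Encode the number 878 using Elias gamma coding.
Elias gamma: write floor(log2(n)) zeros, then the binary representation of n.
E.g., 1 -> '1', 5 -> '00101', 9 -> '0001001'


num_bits = floor(log2(878)) + 1 = 10
leading_zeros = num_bits - 1 = 9
binary(878) = 1101101110

Elias gamma(878) = '000000000' + '1101101110' = 0000000001101101110 (19 bits)


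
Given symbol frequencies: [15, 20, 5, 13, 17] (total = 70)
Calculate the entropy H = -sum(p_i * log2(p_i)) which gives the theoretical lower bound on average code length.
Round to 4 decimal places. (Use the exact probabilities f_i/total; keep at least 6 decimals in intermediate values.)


Per-symbol terms -p_i * log2(p_i) with p_i = f_i/70:
  p = 15/70 = 0.214286: log2(p) = -2.222392, -p*log2(p) = 0.476227
  p = 20/70 = 0.285714: log2(p) = -1.807355, -p*log2(p) = 0.516387
  p = 5/70 = 0.071429: log2(p) = -3.807355, -p*log2(p) = 0.271954
  p = 13/70 = 0.185714: log2(p) = -2.428843, -p*log2(p) = 0.451071
  p = 17/70 = 0.242857: log2(p) = -2.041820, -p*log2(p) = 0.495871
H = 0.476227 + 0.516387 + 0.271954 + 0.451071 + 0.495871 = 2.211510

H = 2.2115 bits/symbol


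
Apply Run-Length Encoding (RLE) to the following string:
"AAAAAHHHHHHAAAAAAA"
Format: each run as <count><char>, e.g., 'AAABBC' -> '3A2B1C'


Scanning runs left to right:
  i=0: run of 'A' x 5 -> '5A'
  i=5: run of 'H' x 6 -> '6H'
  i=11: run of 'A' x 7 -> '7A'

RLE = 5A6H7A


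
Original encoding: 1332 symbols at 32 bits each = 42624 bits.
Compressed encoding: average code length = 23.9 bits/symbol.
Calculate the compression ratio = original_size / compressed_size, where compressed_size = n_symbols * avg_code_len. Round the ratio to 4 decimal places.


original_size = n_symbols * orig_bits = 1332 * 32 = 42624 bits
compressed_size = n_symbols * avg_code_len = 1332 * 23.9 = 31834.8 bits
ratio = original_size / compressed_size = 42624 / 31834.8 = 1.3389

Compression ratio = 1.3389


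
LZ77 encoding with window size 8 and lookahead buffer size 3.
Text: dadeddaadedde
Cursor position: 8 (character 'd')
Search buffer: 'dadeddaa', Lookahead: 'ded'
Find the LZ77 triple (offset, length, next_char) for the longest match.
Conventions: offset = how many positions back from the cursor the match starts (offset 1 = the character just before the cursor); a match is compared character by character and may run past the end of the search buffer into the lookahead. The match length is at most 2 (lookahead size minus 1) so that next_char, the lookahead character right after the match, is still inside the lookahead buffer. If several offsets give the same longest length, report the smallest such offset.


Try each offset into the search buffer:
  offset=1 (pos 7, char 'a'): match length 0
  offset=2 (pos 6, char 'a'): match length 0
  offset=3 (pos 5, char 'd'): match length 1
  offset=4 (pos 4, char 'd'): match length 1
  offset=5 (pos 3, char 'e'): match length 0
  offset=6 (pos 2, char 'd'): match length 2
  offset=7 (pos 1, char 'a'): match length 0
  offset=8 (pos 0, char 'd'): match length 1
Longest match has length 2 at offset 6.
next_char = character at position 8 + 2 = 10 -> 'd'

Best match: offset=6, length=2 (matching 'de' starting at position 2)
LZ77 triple: (6, 2, 'd')


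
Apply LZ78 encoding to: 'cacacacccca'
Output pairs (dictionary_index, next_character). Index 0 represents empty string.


LZ78 encoding steps:
Dictionary: {0: ''}
Step 1: w='' (idx 0), next='c' -> output (0, 'c'), add 'c' as idx 1
Step 2: w='' (idx 0), next='a' -> output (0, 'a'), add 'a' as idx 2
Step 3: w='c' (idx 1), next='a' -> output (1, 'a'), add 'ca' as idx 3
Step 4: w='ca' (idx 3), next='c' -> output (3, 'c'), add 'cac' as idx 4
Step 5: w='c' (idx 1), next='c' -> output (1, 'c'), add 'cc' as idx 5
Step 6: w='ca' (idx 3), end of input -> output (3, '')


Encoded: [(0, 'c'), (0, 'a'), (1, 'a'), (3, 'c'), (1, 'c'), (3, '')]


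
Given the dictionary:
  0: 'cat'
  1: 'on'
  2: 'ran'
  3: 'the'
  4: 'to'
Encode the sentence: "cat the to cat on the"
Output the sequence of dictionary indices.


Look up each word in the dictionary:
  'cat' -> 0
  'the' -> 3
  'to' -> 4
  'cat' -> 0
  'on' -> 1
  'the' -> 3

Encoded: [0, 3, 4, 0, 1, 3]


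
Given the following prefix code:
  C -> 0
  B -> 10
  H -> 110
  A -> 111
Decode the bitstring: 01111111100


Decoding step by step:
Bits 0 -> C
Bits 111 -> A
Bits 111 -> A
Bits 110 -> H
Bits 0 -> C


Decoded message: CAAHC


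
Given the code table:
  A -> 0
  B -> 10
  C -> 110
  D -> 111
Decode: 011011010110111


Decoding:
0 -> A
110 -> C
110 -> C
10 -> B
110 -> C
111 -> D


Result: ACCBCD


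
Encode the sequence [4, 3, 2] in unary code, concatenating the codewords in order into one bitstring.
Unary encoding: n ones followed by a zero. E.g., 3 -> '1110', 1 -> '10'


Encode each number as n ones followed by a terminating 0:
  4 -> 11110 (5 bits)
  3 -> 1110 (4 bits)
  2 -> 110 (3 bits)
Total length = 5 + 4 + 3 = 12 bits.

Unary([4, 3, 2]) = 111101110110 (12 bits)


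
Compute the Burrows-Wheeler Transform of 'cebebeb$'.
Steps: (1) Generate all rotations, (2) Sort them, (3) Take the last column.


Rotations (sorted):
  0: $cebebeb -> last char: b
  1: b$cebebe -> last char: e
  2: beb$cebe -> last char: e
  3: bebeb$ce -> last char: e
  4: cebebeb$ -> last char: $
  5: eb$cebeb -> last char: b
  6: ebeb$ceb -> last char: b
  7: ebebeb$c -> last char: c


BWT = beee$bbc


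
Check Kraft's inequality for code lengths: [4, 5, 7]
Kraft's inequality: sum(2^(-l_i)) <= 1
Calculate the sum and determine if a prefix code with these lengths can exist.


Sum = 2^(-4) + 2^(-5) + 2^(-7)
    = 0.0625 + 0.03125 + 0.0078125
    = 13/128 = 0.1015625
Since 0.1015625 <= 1, Kraft's inequality IS satisfied.
A prefix code with these lengths CAN exist.

Kraft sum = 0.1015625. Satisfied.


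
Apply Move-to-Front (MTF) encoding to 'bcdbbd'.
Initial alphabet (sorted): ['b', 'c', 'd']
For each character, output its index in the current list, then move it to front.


MTF encoding:
'b': index 0 in ['b', 'c', 'd'] -> ['b', 'c', 'd']
'c': index 1 in ['b', 'c', 'd'] -> ['c', 'b', 'd']
'd': index 2 in ['c', 'b', 'd'] -> ['d', 'c', 'b']
'b': index 2 in ['d', 'c', 'b'] -> ['b', 'd', 'c']
'b': index 0 in ['b', 'd', 'c'] -> ['b', 'd', 'c']
'd': index 1 in ['b', 'd', 'c'] -> ['d', 'b', 'c']


Output: [0, 1, 2, 2, 0, 1]


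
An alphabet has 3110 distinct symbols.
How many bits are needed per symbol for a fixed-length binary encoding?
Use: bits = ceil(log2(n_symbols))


log2(3110) = 11.6027
Bracket: 2^11 = 2048 < 3110 <= 2^12 = 4096
So ceil(log2(3110)) = 12

bits = ceil(log2(3110)) = ceil(11.6027) = 12 bits


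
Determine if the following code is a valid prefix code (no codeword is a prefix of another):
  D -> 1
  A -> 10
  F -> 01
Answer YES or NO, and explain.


Checking each pair (does one codeword prefix another?):
  D='1' vs A='10': prefix -- VIOLATION

NO -- this is NOT a valid prefix code. D (1) is a prefix of A (10).


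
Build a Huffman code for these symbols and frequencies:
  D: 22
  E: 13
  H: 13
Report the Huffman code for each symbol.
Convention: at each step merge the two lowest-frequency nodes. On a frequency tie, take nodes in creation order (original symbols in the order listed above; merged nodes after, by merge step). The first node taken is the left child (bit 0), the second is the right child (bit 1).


Huffman tree construction:
Step 1: Merge E(13) + H(13) = 26
Step 2: Merge D(22) + (E+H)(26) = 48
Read each symbol's code off the tree from the root (left child = 0, right child = 1).

Codes:
  D: 0 (length 1)
  E: 10 (length 2)
  H: 11 (length 2)
Average code length: 74/48 = 1.5417 bits/symbol


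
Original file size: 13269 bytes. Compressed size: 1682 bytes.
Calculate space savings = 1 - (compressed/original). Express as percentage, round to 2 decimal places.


ratio = compressed/original = 1682/13269 = 0.126762
savings = 1 - ratio = 1 - 0.126762 = 0.873238
as a percentage: 0.873238 * 100 = 87.32%

Space savings = 1 - 1682/13269 = 87.32%


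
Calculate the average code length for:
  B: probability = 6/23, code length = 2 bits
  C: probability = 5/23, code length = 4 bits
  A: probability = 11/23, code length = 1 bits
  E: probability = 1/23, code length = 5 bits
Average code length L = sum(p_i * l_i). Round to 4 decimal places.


Weighted contributions p_i * l_i:
  B: (6/23) * 2 = 12/23
  C: (5/23) * 4 = 20/23
  A: (11/23) * 1 = 11/23
  E: (1/23) * 5 = 5/23
Sum = (12 + 20 + 11 + 5)/23 = 48/23

L = 48/23 = 2.0870 bits/symbol


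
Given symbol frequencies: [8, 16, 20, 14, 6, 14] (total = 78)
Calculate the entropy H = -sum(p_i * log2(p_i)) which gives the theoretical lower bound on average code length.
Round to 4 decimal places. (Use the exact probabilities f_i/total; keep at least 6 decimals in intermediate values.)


Per-symbol terms -p_i * log2(p_i) with p_i = f_i/78:
  p = 8/78 = 0.102564: log2(p) = -3.285402, -p*log2(p) = 0.336964
  p = 16/78 = 0.205128: log2(p) = -2.285402, -p*log2(p) = 0.468800
  p = 20/78 = 0.256410: log2(p) = -1.963474, -p*log2(p) = 0.503455
  p = 14/78 = 0.179487: log2(p) = -2.478047, -p*log2(p) = 0.444778
  p = 6/78 = 0.076923: log2(p) = -3.700440, -p*log2(p) = 0.284649
  p = 14/78 = 0.179487: log2(p) = -2.478047, -p*log2(p) = 0.444778
H = 0.336964 + 0.468800 + 0.503455 + 0.444778 + 0.284649 + 0.444778 = 2.483424

H = 2.4834 bits/symbol


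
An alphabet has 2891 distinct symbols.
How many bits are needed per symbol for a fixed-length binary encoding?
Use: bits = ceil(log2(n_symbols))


log2(2891) = 11.4974
Bracket: 2^11 = 2048 < 2891 <= 2^12 = 4096
So ceil(log2(2891)) = 12

bits = ceil(log2(2891)) = ceil(11.4974) = 12 bits
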